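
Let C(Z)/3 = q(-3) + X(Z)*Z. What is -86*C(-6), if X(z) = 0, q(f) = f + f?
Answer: 1548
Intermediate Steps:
q(f) = 2*f
C(Z) = -18 (C(Z) = 3*(2*(-3) + 0*Z) = 3*(-6 + 0) = 3*(-6) = -18)
-86*C(-6) = -86*(-18) = 1548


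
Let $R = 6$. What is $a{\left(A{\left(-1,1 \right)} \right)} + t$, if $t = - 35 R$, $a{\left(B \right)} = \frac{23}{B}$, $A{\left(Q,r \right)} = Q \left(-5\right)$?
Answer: $- \frac{1027}{5} \approx -205.4$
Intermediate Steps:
$A{\left(Q,r \right)} = - 5 Q$
$t = -210$ ($t = \left(-35\right) 6 = -210$)
$a{\left(A{\left(-1,1 \right)} \right)} + t = \frac{23}{\left(-5\right) \left(-1\right)} - 210 = \frac{23}{5} - 210 = - \frac{1027}{5}$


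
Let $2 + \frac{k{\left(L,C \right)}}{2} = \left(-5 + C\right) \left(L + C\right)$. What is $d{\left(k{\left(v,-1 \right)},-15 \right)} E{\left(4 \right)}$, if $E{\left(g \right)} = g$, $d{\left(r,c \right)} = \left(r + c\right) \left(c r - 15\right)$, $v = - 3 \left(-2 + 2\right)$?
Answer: $3780$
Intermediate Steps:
$v = 0$ ($v = \left(-3\right) 0 = 0$)
$k{\left(L,C \right)} = -4 + 2 \left(-5 + C\right) \left(C + L\right)$ ($k{\left(L,C \right)} = -4 + 2 \left(-5 + C\right) \left(L + C\right) = -4 + 2 \left(-5 + C\right) \left(C + L\right)$)
$d{\left(r,c \right)} = \left(-15 + c r\right) \left(c + r\right)$ ($d{\left(r,c \right)} = \left(c + r\right) \left(-15 + c r\right) = \left(-15 + c r\right) \left(c + r\right)$)
$d{\left(k{\left(v,-1 \right)},-15 \right)} E{\left(4 \right)} = \left(\left(-15\right) \left(-15\right) - 15 \left(-4 - -10 - 0 + 2 \left(-1\right)^{2} + 2 \left(-1\right) 0\right) - 15 \left(-4 - -10 - 0 + 2 \left(-1\right)^{2} + 2 \left(-1\right) 0\right)^{2} + \left(-4 - -10 - 0 + 2 \left(-1\right)^{2} + 2 \left(-1\right) 0\right) \left(-15\right)^{2}\right) 4 = \left(225 - 15 \left(-4 + 10 + 0 + 2 \cdot 1 + 0\right) - 15 \left(-4 + 10 + 0 + 2 \cdot 1 + 0\right)^{2} + \left(-4 + 10 + 0 + 2 \cdot 1 + 0\right) 225\right) 4 = \left(225 - 15 \left(-4 + 10 + 0 + 2 + 0\right) - 15 \left(-4 + 10 + 0 + 2 + 0\right)^{2} + \left(-4 + 10 + 0 + 2 + 0\right) 225\right) 4 = \left(225 - 120 - 15 \cdot 8^{2} + 8 \cdot 225\right) 4 = \left(225 - 120 - 960 + 1800\right) 4 = 945 \cdot 4 = 3780$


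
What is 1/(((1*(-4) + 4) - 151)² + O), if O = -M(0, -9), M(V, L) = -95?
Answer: 1/22896 ≈ 4.3676e-5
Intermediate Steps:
O = 95 (O = -1*(-95) = 95)
1/(((1*(-4) + 4) - 151)² + O) = 1/(((1*(-4) + 4) - 151)² + 95) = 1/(((-4 + 4) - 151)² + 95) = 1/((0 - 151)² + 95) = 1/((-151)² + 95) = 1/(22801 + 95) = 1/22896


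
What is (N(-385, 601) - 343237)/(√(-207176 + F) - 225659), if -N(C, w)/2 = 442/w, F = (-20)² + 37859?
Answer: 2216684043359/1457343527238 + 68762107*I*√168917/10201404690666 ≈ 1.521 + 0.0027703*I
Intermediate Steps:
F = 38259 (F = 400 + 37859 = 38259)
N(C, w) = -884/w
(N(-385, 601) - 343237)/(√(-207176 + F) - 225659) = (-884/601 - 343237)/(√(-207176 + 38259) - 225659) = (-884*1/601 - 343237)/(√(-168917) - 225659) = (-884/601 - 343237)/(I*√168917 - 225659) = -206286321/(601*(-225659 + I*√168917))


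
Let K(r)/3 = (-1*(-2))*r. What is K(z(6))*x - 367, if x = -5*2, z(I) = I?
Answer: -727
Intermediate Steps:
x = -10
K(r) = 6*r (K(r) = 3*((-1*(-2))*r) = 3*(2*r) = 6*r)
K(z(6))*x - 367 = (6*6)*(-10) - 367 = 36*(-10) - 367 = -360 - 367 = -727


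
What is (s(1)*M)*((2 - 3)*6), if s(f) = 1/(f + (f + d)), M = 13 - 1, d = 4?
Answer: -12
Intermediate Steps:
M = 12
s(f) = 1/(4 + 2*f) (s(f) = 1/(f + (f + 4)) = 1/(f + (4 + f)) = 1/(4 + 2*f))
(s(1)*M)*((2 - 3)*6) = ((1/(2*(2 + 1)))*12)*((2 - 3)*6) = (((½)/3)*12)*(-1*6) = (((½)*(⅓))*12)*(-6) = ((⅙)*12)*(-6) = 2*(-6) = -12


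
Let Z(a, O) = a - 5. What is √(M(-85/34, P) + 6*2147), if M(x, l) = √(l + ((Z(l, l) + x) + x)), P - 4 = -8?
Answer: √(12882 + 3*I*√2) ≈ 113.5 + 0.0187*I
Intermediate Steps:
P = -4 (P = 4 - 8 = -4)
Z(a, O) = -5 + a
M(x, l) = √(-5 + 2*l + 2*x) (M(x, l) = √(l + (((-5 + l) + x) + x)) = √(l + ((-5 + l + x) + x)) = √(l + (-5 + l + 2*x)) = √(-5 + 2*l + 2*x))
√(M(-85/34, P) + 6*2147) = √(√(-5 + 2*(-4) + 2*(-85/34)) + 6*2147) = √(√(-5 - 8 + 2*(-85*1/34)) + 12882) = √(√(-5 - 8 + 2*(-5/2)) + 12882) = √(√(-5 - 8 - 5) + 12882) = √(√(-18) + 12882) = √(3*I*√2 + 12882) = √(12882 + 3*I*√2)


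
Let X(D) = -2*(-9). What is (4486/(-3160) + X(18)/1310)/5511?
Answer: -290989/1140666780 ≈ -0.00025510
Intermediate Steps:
X(D) = 18
(4486/(-3160) + X(18)/1310)/5511 = (4486/(-3160) + 18/1310)/5511 = (4486*(-1/3160) + 18*(1/1310))*(1/5511) = (-2243/1580 + 9/655)*(1/5511) = -290989/206980*1/5511 = -290989/1140666780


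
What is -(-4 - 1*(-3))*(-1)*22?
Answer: -22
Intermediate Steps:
-(-4 - 1*(-3))*(-1)*22 = -(-4 + 3)*(-1)*22 = -(-1*(-1))*22 = -22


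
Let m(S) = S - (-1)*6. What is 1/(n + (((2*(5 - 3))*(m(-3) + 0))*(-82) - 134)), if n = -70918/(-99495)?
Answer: -99495/111164492 ≈ -0.00089503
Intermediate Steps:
m(S) = 6 + S (m(S) = S - 1*(-6) = S + 6 = 6 + S)
n = 70918/99495 (n = -70918*(-1/99495) = 70918/99495 ≈ 0.71278)
1/(n + (((2*(5 - 3))*(m(-3) + 0))*(-82) - 134)) = 1/(70918/99495 + (((2*(5 - 3))*((6 - 3) + 0))*(-82) - 134)) = 1/(70918/99495 + (((2*2)*(3 + 0))*(-82) - 134)) = 1/(70918/99495 + ((4*3)*(-82) - 134)) = 1/(70918/99495 + (12*(-82) - 134)) = 1/(70918/99495 + (-984 - 134)) = 1/(70918/99495 - 1118) = 1/(-111164492/99495) = -99495/111164492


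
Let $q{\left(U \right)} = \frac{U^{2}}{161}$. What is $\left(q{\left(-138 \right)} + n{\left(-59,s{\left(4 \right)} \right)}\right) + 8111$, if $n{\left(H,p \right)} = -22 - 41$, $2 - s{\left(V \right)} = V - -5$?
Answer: $\frac{57164}{7} \approx 8166.3$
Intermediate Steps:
$s{\left(V \right)} = -3 - V$ ($s{\left(V \right)} = 2 - \left(V - -5\right) = 2 - \left(V + 5\right) = 2 - \left(5 + V\right) = -3 - V$)
$n{\left(H,p \right)} = -63$
$q{\left(U \right)} = \frac{U^{2}}{161}$ ($q{\left(U \right)} = U^{2} \cdot \frac{1}{161} = \frac{U^{2}}{161}$)
$\left(q{\left(-138 \right)} + n{\left(-59,s{\left(4 \right)} \right)}\right) + 8111 = \left(\frac{\left(-138\right)^{2}}{161} - 63\right) + 8111 = \left(\frac{1}{161} \cdot 19044 - 63\right) + 8111 = \left(\frac{828}{7} - 63\right) + 8111 = \frac{387}{7} + 8111 = \frac{57164}{7}$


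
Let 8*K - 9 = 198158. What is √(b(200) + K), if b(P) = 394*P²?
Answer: √252556334/4 ≈ 3973.0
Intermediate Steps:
K = 198167/8 (K = 9/8 + (⅛)*198158 = 9/8 + 99079/4 = 198167/8 ≈ 24771.)
√(b(200) + K) = √(394*200² + 198167/8) = √(394*40000 + 198167/8) = √(15760000 + 198167/8) = √(126278167/8) = √252556334/4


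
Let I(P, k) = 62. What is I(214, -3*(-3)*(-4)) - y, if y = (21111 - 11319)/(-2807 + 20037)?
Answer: 529234/8615 ≈ 61.432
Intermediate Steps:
y = 4896/8615 (y = 9792/17230 = 9792*(1/17230) = 4896/8615 ≈ 0.56831)
I(214, -3*(-3)*(-4)) - y = 62 - 1*4896/8615 = 62 - 4896/8615 = 529234/8615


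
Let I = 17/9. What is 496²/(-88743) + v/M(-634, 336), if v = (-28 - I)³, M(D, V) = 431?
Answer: -601563383057/9294320619 ≈ -64.724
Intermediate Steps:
I = 17/9 (I = 17*(⅑) = 17/9 ≈ 1.8889)
v = -19465109/729 (v = (-28 - 1*17/9)³ = (-28 - 17/9)³ = (-269/9)³ = -19465109/729 ≈ -26701.)
496²/(-88743) + v/M(-634, 336) = 496²/(-88743) - 19465109/729/431 = 246016*(-1/88743) - 19465109/729*1/431 = -246016/88743 - 19465109/314199 = -601563383057/9294320619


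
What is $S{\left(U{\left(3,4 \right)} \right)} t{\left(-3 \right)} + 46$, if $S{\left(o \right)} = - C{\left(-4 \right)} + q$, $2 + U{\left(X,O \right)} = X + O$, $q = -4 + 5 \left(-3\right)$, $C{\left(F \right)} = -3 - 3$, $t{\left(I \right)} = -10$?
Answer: $176$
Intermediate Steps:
$C{\left(F \right)} = -6$
$q = -19$ ($q = -4 - 15 = -19$)
$U{\left(X,O \right)} = -2 + O + X$ ($U{\left(X,O \right)} = -2 + \left(X + O\right) = -2 + \left(O + X\right) = -2 + O + X$)
$S{\left(o \right)} = -13$ ($S{\left(o \right)} = \left(-1\right) \left(-6\right) - 19 = 6 - 19 = -13$)
$S{\left(U{\left(3,4 \right)} \right)} t{\left(-3 \right)} + 46 = \left(-13\right) \left(-10\right) + 46 = 130 + 46 = 176$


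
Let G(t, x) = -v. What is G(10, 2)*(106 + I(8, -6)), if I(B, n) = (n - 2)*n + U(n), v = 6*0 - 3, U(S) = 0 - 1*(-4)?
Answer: 474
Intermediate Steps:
U(S) = 4 (U(S) = 0 + 4 = 4)
v = -3 (v = 0 - 3 = -3)
G(t, x) = 3 (G(t, x) = -1*(-3) = 3)
I(B, n) = 4 + n*(-2 + n) (I(B, n) = (n - 2)*n + 4 = (-2 + n)*n + 4 = n*(-2 + n) + 4 = 4 + n*(-2 + n))
G(10, 2)*(106 + I(8, -6)) = 3*(106 + (4 + (-6)² - 2*(-6))) = 3*(106 + (4 + 36 + 12)) = 3*(106 + 52) = 3*158 = 474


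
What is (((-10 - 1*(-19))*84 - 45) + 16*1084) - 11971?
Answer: 6084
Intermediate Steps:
(((-10 - 1*(-19))*84 - 45) + 16*1084) - 11971 = (((-10 + 19)*84 - 45) + 17344) - 11971 = ((9*84 - 45) + 17344) - 11971 = ((756 - 45) + 17344) - 11971 = (711 + 17344) - 11971 = 18055 - 11971 = 6084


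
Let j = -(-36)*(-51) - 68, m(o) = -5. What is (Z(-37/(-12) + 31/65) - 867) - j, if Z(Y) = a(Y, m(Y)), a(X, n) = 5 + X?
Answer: 815537/780 ≈ 1045.6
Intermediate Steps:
Z(Y) = 5 + Y
j = -1904 (j = -36*51 - 68 = -1836 - 68 = -1904)
(Z(-37/(-12) + 31/65) - 867) - j = ((5 + (-37/(-12) + 31/65)) - 867) - 1*(-1904) = ((5 + (-37*(-1/12) + 31*(1/65))) - 867) + 1904 = ((5 + (37/12 + 31/65)) - 867) + 1904 = ((5 + 2777/780) - 867) + 1904 = (6677/780 - 867) + 1904 = -669583/780 + 1904 = 815537/780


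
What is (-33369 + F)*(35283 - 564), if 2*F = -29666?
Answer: -1673525238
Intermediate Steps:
F = -14833 (F = (1/2)*(-29666) = -14833)
(-33369 + F)*(35283 - 564) = (-33369 - 14833)*(35283 - 564) = -48202*34719 = -1673525238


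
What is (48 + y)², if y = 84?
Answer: 17424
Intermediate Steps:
(48 + y)² = (48 + 84)² = 132² = 17424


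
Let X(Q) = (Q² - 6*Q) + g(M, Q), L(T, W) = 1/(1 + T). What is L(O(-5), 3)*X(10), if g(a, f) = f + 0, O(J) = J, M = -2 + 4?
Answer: -25/2 ≈ -12.500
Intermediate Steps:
M = 2
g(a, f) = f
X(Q) = Q² - 5*Q (X(Q) = (Q² - 6*Q) + Q = Q² - 5*Q)
L(O(-5), 3)*X(10) = (10*(-5 + 10))/(1 - 5) = (10*5)/(-4) = -¼*50 = -25/2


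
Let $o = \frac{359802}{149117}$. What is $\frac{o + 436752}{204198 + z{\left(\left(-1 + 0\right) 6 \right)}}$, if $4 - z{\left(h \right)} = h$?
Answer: $\frac{32563753893}{15225442168} \approx 2.1388$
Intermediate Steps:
$o = \frac{359802}{149117}$ ($o = 359802 \cdot \frac{1}{149117} = \frac{359802}{149117} \approx 2.4129$)
$z{\left(h \right)} = 4 - h$
$\frac{o + 436752}{204198 + z{\left(\left(-1 + 0\right) 6 \right)}} = \frac{\frac{359802}{149117} + 436752}{204198 - \left(-4 + \left(-1 + 0\right) 6\right)} = \frac{65127507786}{149117 \left(204198 - \left(-4 - 6\right)\right)} = \frac{65127507786}{149117 \left(204198 + \left(4 - -6\right)\right)} = \frac{65127507786}{149117 \left(204198 + \left(4 + 6\right)\right)} = \frac{65127507786}{149117 \left(204198 + 10\right)} = \frac{65127507786}{149117 \cdot 204208} = \frac{65127507786}{149117} \cdot \frac{1}{204208} = \frac{32563753893}{15225442168}$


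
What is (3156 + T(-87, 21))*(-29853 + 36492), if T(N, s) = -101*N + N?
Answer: 78711984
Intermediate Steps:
T(N, s) = -100*N
(3156 + T(-87, 21))*(-29853 + 36492) = (3156 - 100*(-87))*(-29853 + 36492) = (3156 + 8700)*6639 = 11856*6639 = 78711984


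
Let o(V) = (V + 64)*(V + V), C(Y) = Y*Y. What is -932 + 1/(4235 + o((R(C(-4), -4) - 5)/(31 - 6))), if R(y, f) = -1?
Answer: -2449059579/2627747 ≈ -932.00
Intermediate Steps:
C(Y) = Y²
o(V) = 2*V*(64 + V) (o(V) = (64 + V)*(2*V) = 2*V*(64 + V))
-932 + 1/(4235 + o((R(C(-4), -4) - 5)/(31 - 6))) = -932 + 1/(4235 + 2*((-1 - 5)/(31 - 6))*(64 + (-1 - 5)/(31 - 6))) = -932 + 1/(4235 + 2*(-6/25)*(64 - 6/25)) = -932 + 1/(4235 + 2*(-6/25)*(1594/25)) = -932 + 1/(4235 - 19128/625) = -932 + 1/(2627747/625) = -932 + 625/2627747 = -2449059579/2627747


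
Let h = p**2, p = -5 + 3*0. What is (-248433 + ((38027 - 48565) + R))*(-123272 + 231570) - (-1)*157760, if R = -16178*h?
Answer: -71847009698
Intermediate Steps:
p = -5 (p = -5 + 0 = -5)
h = 25 (h = (-5)**2 = 25)
R = -404450 (R = -16178*25 = -404450)
(-248433 + ((38027 - 48565) + R))*(-123272 + 231570) - (-1)*157760 = (-248433 + ((38027 - 48565) - 404450))*(-123272 + 231570) - (-1)*157760 = (-248433 + (-10538 - 404450))*108298 - 1*(-157760) = (-248433 - 414988)*108298 + 157760 = -663421*108298 + 157760 = -71847167458 + 157760 = -71847009698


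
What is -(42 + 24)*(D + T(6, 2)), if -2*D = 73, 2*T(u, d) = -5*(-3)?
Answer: 1914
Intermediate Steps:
T(u, d) = 15/2 (T(u, d) = (-5*(-3))/2 = (½)*15 = 15/2)
D = -73/2 (D = -½*73 = -73/2 ≈ -36.500)
-(42 + 24)*(D + T(6, 2)) = -(42 + 24)*(-73/2 + 15/2) = -66*(-29) = -1*(-1914) = 1914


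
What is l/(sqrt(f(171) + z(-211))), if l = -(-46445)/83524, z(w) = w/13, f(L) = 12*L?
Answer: 1327*sqrt(344045)/63156076 ≈ 0.012324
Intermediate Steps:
z(w) = w/13 (z(w) = w*(1/13) = w/13)
l = 6635/11932 (l = -(-46445)/83524 = -1*(-6635/11932) = 6635/11932 ≈ 0.55607)
l/(sqrt(f(171) + z(-211))) = 6635/(11932*(sqrt(12*171 + (1/13)*(-211)))) = 6635/(11932*(sqrt(2052 - 211/13))) = 6635/(11932*(sqrt(26465/13))) = 6635/(11932*((sqrt(344045)/13))) = 6635*(sqrt(344045)/26465)/11932 = 1327*sqrt(344045)/63156076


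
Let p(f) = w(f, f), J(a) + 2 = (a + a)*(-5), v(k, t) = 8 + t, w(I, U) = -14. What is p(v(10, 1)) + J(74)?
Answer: -756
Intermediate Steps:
J(a) = -2 - 10*a (J(a) = -2 + (a + a)*(-5) = -2 + (2*a)*(-5) = -2 - 10*a)
p(f) = -14
p(v(10, 1)) + J(74) = -14 + (-2 - 10*74) = -14 + (-2 - 740) = -14 - 742 = -756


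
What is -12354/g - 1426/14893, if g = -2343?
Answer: 848108/163823 ≈ 5.1770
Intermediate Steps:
-12354/g - 1426/14893 = -12354/(-2343) - 1426/14893 = -12354*(-1/2343) - 1426*1/14893 = 58/11 - 1426/14893 = 848108/163823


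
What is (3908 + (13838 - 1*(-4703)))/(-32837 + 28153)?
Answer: -22449/4684 ≈ -4.7927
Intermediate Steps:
(3908 + (13838 - 1*(-4703)))/(-32837 + 28153) = (3908 + (13838 + 4703))/(-4684) = (3908 + 18541)*(-1/4684) = 22449*(-1/4684) = -22449/4684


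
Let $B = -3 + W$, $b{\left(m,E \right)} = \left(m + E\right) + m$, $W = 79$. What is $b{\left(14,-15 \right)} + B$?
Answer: $89$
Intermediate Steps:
$b{\left(m,E \right)} = E + 2 m$ ($b{\left(m,E \right)} = \left(E + m\right) + m = E + 2 m$)
$B = 76$ ($B = -3 + 79 = 76$)
$b{\left(14,-15 \right)} + B = \left(-15 + 2 \cdot 14\right) + 76 = \left(-15 + 28\right) + 76 = 13 + 76 = 89$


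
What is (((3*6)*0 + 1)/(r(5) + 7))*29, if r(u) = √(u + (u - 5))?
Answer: 203/44 - 29*√5/44 ≈ 3.1399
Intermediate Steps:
r(u) = √(-5 + 2*u) (r(u) = √(u + (-5 + u)) = √(-5 + 2*u))
(((3*6)*0 + 1)/(r(5) + 7))*29 = (((3*6)*0 + 1)/(√(-5 + 2*5) + 7))*29 = ((18*0 + 1)/(√(-5 + 10) + 7))*29 = ((0 + 1)/(√5 + 7))*29 = (1/(7 + √5))*29 = 29/(7 + √5)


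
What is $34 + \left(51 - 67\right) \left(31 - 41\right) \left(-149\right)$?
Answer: $-23806$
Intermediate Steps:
$34 + \left(51 - 67\right) \left(31 - 41\right) \left(-149\right) = 34 + \left(-16\right) \left(-10\right) \left(-149\right) = 34 + 160 \left(-149\right) = 34 - 23840 = -23806$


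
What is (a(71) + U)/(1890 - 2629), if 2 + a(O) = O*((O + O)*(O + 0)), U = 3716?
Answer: -719536/739 ≈ -973.66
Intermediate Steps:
a(O) = -2 + 2*O³ (a(O) = -2 + O*((O + O)*(O + 0)) = -2 + O*((2*O)*O) = -2 + O*(2*O²) = -2 + 2*O³)
(a(71) + U)/(1890 - 2629) = ((-2 + 2*71³) + 3716)/(1890 - 2629) = ((-2 + 2*357911) + 3716)/(-739) = ((-2 + 715822) + 3716)*(-1/739) = (715820 + 3716)*(-1/739) = 719536*(-1/739) = -719536/739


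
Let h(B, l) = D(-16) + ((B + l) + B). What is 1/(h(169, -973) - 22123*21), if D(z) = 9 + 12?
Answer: -1/465197 ≈ -2.1496e-6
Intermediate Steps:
D(z) = 21
h(B, l) = 21 + l + 2*B (h(B, l) = 21 + ((B + l) + B) = 21 + (l + 2*B) = 21 + l + 2*B)
1/(h(169, -973) - 22123*21) = 1/((21 - 973 + 2*169) - 22123*21) = 1/((21 - 973 + 338) - 464583) = 1/(-614 - 464583) = 1/(-465197) = -1/465197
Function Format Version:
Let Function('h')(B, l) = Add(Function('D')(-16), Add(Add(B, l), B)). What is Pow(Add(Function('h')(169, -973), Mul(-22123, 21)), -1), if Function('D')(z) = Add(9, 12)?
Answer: Rational(-1, 465197) ≈ -2.1496e-6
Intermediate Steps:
Function('D')(z) = 21
Function('h')(B, l) = Add(21, l, Mul(2, B)) (Function('h')(B, l) = Add(21, Add(Add(B, l), B)) = Add(21, Add(l, Mul(2, B))) = Add(21, l, Mul(2, B)))
Pow(Add(Function('h')(169, -973), Mul(-22123, 21)), -1) = Pow(Add(Add(21, -973, Mul(2, 169)), Mul(-22123, 21)), -1) = Pow(Add(Add(21, -973, 338), -464583), -1) = Pow(Add(-614, -464583), -1) = Pow(-465197, -1) = Rational(-1, 465197)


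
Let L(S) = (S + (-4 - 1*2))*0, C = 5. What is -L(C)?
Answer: 0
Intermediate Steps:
L(S) = 0 (L(S) = (S + (-4 - 2))*0 = (S - 6)*0 = (-6 + S)*0 = 0)
-L(C) = -1*0 = 0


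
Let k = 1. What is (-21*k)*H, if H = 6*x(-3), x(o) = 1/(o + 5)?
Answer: -63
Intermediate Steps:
x(o) = 1/(5 + o)
H = 3 (H = 6/(5 - 3) = 6/2 = 6*(½) = 3)
(-21*k)*H = -21*1*3 = -21*3 = -63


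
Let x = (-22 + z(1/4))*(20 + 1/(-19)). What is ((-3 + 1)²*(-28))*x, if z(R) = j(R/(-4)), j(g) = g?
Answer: 936509/19 ≈ 49290.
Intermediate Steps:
z(R) = -R/4 (z(R) = R/(-4) = R*(-¼) = -R/4)
x = -133787/304 (x = (-22 - ¼/4)*(20 + 1/(-19)) = (-22 - ¼*¼)*(20 - 1/19) = (-22 - 1/16)*(379/19) = -353/16*379/19 = -133787/304 ≈ -440.09)
((-3 + 1)²*(-28))*x = ((-3 + 1)²*(-28))*(-133787/304) = ((-2)²*(-28))*(-133787/304) = (4*(-28))*(-133787/304) = -112*(-133787/304) = 936509/19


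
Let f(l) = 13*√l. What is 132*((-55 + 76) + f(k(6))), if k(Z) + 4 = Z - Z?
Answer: 2772 + 3432*I ≈ 2772.0 + 3432.0*I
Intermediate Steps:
k(Z) = -4 (k(Z) = -4 + (Z - Z) = -4 + 0 = -4)
132*((-55 + 76) + f(k(6))) = 132*((-55 + 76) + 13*√(-4)) = 132*(21 + 13*(2*I)) = 132*(21 + 26*I) = 2772 + 3432*I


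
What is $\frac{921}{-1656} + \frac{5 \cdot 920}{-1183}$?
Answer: $- \frac{2902381}{653016} \approx -4.4446$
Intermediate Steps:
$\frac{921}{-1656} + \frac{5 \cdot 920}{-1183} = 921 \left(- \frac{1}{1656}\right) + 4600 \left(- \frac{1}{1183}\right) = - \frac{307}{552} - \frac{4600}{1183} = - \frac{2902381}{653016}$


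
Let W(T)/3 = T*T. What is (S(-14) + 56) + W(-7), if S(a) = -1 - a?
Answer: 216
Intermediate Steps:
W(T) = 3*T**2 (W(T) = 3*(T*T) = 3*T**2)
(S(-14) + 56) + W(-7) = ((-1 - 1*(-14)) + 56) + 3*(-7)**2 = ((-1 + 14) + 56) + 3*49 = (13 + 56) + 147 = 69 + 147 = 216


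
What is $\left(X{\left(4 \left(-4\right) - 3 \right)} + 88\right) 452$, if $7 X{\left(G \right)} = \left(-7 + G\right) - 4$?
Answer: $\frac{264872}{7} \approx 37839.0$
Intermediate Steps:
$X{\left(G \right)} = - \frac{11}{7} + \frac{G}{7}$ ($X{\left(G \right)} = \frac{\left(-7 + G\right) - 4}{7} = \frac{-11 + G}{7} = - \frac{11}{7} + \frac{G}{7}$)
$\left(X{\left(4 \left(-4\right) - 3 \right)} + 88\right) 452 = \left(\left(- \frac{11}{7} + \frac{4 \left(-4\right) - 3}{7}\right) + 88\right) 452 = \left(\left(- \frac{11}{7} + \frac{-16 - 3}{7}\right) + 88\right) 452 = \left(\left(- \frac{11}{7} + \frac{1}{7} \left(-19\right)\right) + 88\right) 452 = \left(\left(- \frac{11}{7} - \frac{19}{7}\right) + 88\right) 452 = \left(- \frac{30}{7} + 88\right) 452 = \frac{586}{7} \cdot 452 = \frac{264872}{7}$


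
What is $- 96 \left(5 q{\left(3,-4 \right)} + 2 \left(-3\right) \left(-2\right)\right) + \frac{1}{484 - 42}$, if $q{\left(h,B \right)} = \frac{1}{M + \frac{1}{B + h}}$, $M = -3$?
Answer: $- \frac{456143}{442} \approx -1032.0$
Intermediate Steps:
$q{\left(h,B \right)} = \frac{1}{-3 + \frac{1}{B + h}}$
$- 96 \left(5 q{\left(3,-4 \right)} + 2 \left(-3\right) \left(-2\right)\right) + \frac{1}{484 - 42} = - 96 \left(5 \frac{-4 + 3}{1 - -12 - 9} + 2 \left(-3\right) \left(-2\right)\right) + \frac{1}{484 - 42} = - 96 \left(5 \frac{1}{1 + 12 - 9} \left(-1\right) - -12\right) + \frac{1}{442} = - 96 \left(5 \cdot \frac{1}{4} \left(-1\right) + 12\right) + \frac{1}{442} = - 96 \left(5 \left(- \frac{1}{4}\right) + 12\right) + \frac{1}{442} = - 96 \left(- \frac{5}{4} + 12\right) + \frac{1}{442} = \left(-96\right) \frac{43}{4} + \frac{1}{442} = -1032 + \frac{1}{442} = - \frac{456143}{442}$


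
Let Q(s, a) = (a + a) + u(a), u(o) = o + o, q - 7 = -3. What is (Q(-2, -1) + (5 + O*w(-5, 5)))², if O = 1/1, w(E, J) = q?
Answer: 25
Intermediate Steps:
q = 4 (q = 7 - 3 = 4)
u(o) = 2*o
Q(s, a) = 4*a (Q(s, a) = (a + a) + 2*a = 2*a + 2*a = 4*a)
w(E, J) = 4
O = 1
(Q(-2, -1) + (5 + O*w(-5, 5)))² = (4*(-1) + (5 + 1*4))² = (-4 + (5 + 4))² = (-4 + 9)² = 5² = 25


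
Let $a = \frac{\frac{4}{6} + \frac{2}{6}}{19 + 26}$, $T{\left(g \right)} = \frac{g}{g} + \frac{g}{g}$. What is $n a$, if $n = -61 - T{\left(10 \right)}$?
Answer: $- \frac{7}{5} \approx -1.4$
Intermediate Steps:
$T{\left(g \right)} = 2$ ($T{\left(g \right)} = 1 + 1 = 2$)
$a = \frac{1}{45}$ ($a = \frac{4 \cdot \frac{1}{6} + 2 \cdot \frac{1}{6}}{45} = \left(\frac{2}{3} + \frac{1}{3}\right) \frac{1}{45} = 1 \cdot \frac{1}{45} = \frac{1}{45} \approx 0.022222$)
$n = -63$ ($n = -61 - 2 = -63$)
$n a = \left(-63\right) \frac{1}{45} = - \frac{7}{5}$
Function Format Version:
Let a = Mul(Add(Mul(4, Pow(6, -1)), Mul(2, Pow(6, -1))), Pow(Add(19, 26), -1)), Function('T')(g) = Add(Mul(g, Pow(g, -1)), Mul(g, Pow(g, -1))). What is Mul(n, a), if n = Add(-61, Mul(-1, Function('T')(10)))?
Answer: Rational(-7, 5) ≈ -1.4000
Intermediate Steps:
Function('T')(g) = 2 (Function('T')(g) = Add(1, 1) = 2)
a = Rational(1, 45) (a = Mul(Add(Mul(4, Rational(1, 6)), Mul(2, Rational(1, 6))), Pow(45, -1)) = Mul(Add(Rational(2, 3), Rational(1, 3)), Rational(1, 45)) = Mul(1, Rational(1, 45)) = Rational(1, 45) ≈ 0.022222)
n = -63 (n = Add(-61, Mul(-1, 2)) = Add(-61, -2) = -63)
Mul(n, a) = Mul(-63, Rational(1, 45)) = Rational(-7, 5)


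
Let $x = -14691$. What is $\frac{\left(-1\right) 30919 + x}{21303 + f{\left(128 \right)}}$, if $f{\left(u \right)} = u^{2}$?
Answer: $- \frac{45610}{37687} \approx -1.2102$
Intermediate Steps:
$\frac{\left(-1\right) 30919 + x}{21303 + f{\left(128 \right)}} = \frac{\left(-1\right) 30919 - 14691}{21303 + 128^{2}} = \frac{-30919 - 14691}{21303 + 16384} = - \frac{45610}{37687}$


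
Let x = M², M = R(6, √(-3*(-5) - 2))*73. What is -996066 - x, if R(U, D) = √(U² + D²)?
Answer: -1257187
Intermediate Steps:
R(U, D) = √(D² + U²)
M = 511 (M = √((√(-3*(-5) - 2))² + 6²)*73 = √((√(15 - 2))² + 36)*73 = √((√13)² + 36)*73 = √(13 + 36)*73 = √49*73 = 7*73 = 511)
x = 261121 (x = 511² = 261121)
-996066 - x = -996066 - 1*261121 = -996066 - 261121 = -1257187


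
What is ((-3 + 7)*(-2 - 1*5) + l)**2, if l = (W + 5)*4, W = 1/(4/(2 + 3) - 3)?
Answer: 11664/121 ≈ 96.397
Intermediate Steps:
W = -5/11 (W = 1/(4/5 - 3) = 1/(-11/5) = -5/11 ≈ -0.45455)
l = 200/11 (l = (-5/11 + 5)*4 = (50/11)*4 = 200/11 ≈ 18.182)
((-3 + 7)*(-2 - 1*5) + l)**2 = ((-3 + 7)*(-2 - 1*5) + 200/11)**2 = (4*(-2 - 5) + 200/11)**2 = (4*(-7) + 200/11)**2 = (-28 + 200/11)**2 = (-108/11)**2 = 11664/121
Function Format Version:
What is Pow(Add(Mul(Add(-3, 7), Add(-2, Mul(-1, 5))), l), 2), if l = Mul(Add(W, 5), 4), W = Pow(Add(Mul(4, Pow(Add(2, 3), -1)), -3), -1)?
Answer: Rational(11664, 121) ≈ 96.397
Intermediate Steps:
W = Rational(-5, 11) (W = Pow(Add(Mul(4, Pow(5, -1)), -3), -1) = Pow(Add(Mul(4, Rational(1, 5)), -3), -1) = Pow(Add(Rational(4, 5), -3), -1) = Pow(Rational(-11, 5), -1) = Rational(-5, 11) ≈ -0.45455)
l = Rational(200, 11) (l = Mul(Add(Rational(-5, 11), 5), 4) = Mul(Rational(50, 11), 4) = Rational(200, 11) ≈ 18.182)
Pow(Add(Mul(Add(-3, 7), Add(-2, Mul(-1, 5))), l), 2) = Pow(Add(Mul(Add(-3, 7), Add(-2, Mul(-1, 5))), Rational(200, 11)), 2) = Pow(Add(Mul(4, Add(-2, -5)), Rational(200, 11)), 2) = Pow(Add(Mul(4, -7), Rational(200, 11)), 2) = Pow(Add(-28, Rational(200, 11)), 2) = Pow(Rational(-108, 11), 2) = Rational(11664, 121)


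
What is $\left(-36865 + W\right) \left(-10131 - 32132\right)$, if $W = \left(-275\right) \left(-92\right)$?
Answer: $488771595$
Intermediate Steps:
$W = 25300$
$\left(-36865 + W\right) \left(-10131 - 32132\right) = \left(-36865 + 25300\right) \left(-10131 - 32132\right) = \left(-11565\right) \left(-42263\right) = 488771595$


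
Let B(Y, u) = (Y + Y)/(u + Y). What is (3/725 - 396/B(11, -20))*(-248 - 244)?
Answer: -57786876/725 ≈ -79706.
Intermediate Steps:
B(Y, u) = 2*Y/(Y + u) (B(Y, u) = (2*Y)/(Y + u) = 2*Y/(Y + u))
(3/725 - 396/B(11, -20))*(-248 - 244) = (3/725 - 396/(2*11/(11 - 20)))*(-248 - 244) = (3*(1/725) - 396/(2*11/(-9)))*(-492) = (3/725 - 396/(2*11*(-⅑)))*(-492) = (3/725 - 396/(-22/9))*(-492) = (3/725 - 396*(-9/22))*(-492) = (3/725 + 162)*(-492) = (117453/725)*(-492) = -57786876/725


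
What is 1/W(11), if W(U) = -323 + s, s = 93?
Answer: -1/230 ≈ -0.0043478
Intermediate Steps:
W(U) = -230 (W(U) = -323 + 93 = -230)
1/W(11) = 1/(-230) = -1/230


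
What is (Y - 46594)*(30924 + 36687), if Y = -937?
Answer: -3213618441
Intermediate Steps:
(Y - 46594)*(30924 + 36687) = (-937 - 46594)*(30924 + 36687) = -47531*67611 = -3213618441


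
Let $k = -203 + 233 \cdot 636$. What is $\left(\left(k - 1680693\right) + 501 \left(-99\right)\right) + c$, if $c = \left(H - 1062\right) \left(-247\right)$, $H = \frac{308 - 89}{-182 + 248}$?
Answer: $- \frac{29057877}{22} \approx -1.3208 \cdot 10^{6}$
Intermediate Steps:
$k = 147985$ ($k = -203 + 148188 = 147985$)
$H = \frac{73}{22}$ ($H = \frac{219}{66} = 219 \cdot \frac{1}{66} = \frac{73}{22} \approx 3.3182$)
$c = \frac{5752877}{22}$ ($c = \left(\frac{73}{22} - 1062\right) \left(-247\right) = \left(- \frac{23291}{22}\right) \left(-247\right) = \frac{5752877}{22} \approx 2.6149 \cdot 10^{5}$)
$\left(\left(k - 1680693\right) + 501 \left(-99\right)\right) + c = \left(\left(147985 - 1680693\right) + 501 \left(-99\right)\right) + \frac{5752877}{22} = \left(-1532708 - 49599\right) + \frac{5752877}{22} = -1582307 + \frac{5752877}{22} = - \frac{29057877}{22}$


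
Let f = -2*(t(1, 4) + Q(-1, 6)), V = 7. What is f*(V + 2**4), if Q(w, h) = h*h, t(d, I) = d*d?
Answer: -1702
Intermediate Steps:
t(d, I) = d**2
Q(w, h) = h**2
f = -74 (f = -2*(1**2 + 6**2) = -2*(1 + 36) = -2*37 = -74)
f*(V + 2**4) = -74*(7 + 2**4) = -74*(7 + 16) = -74*23 = -1702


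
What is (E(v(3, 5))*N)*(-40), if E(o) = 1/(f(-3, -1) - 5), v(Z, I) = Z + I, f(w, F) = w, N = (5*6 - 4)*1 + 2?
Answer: 140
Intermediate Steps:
N = 28 (N = (30 - 4)*1 + 2 = 26*1 + 2 = 26 + 2 = 28)
v(Z, I) = I + Z
E(o) = -1/8 (E(o) = 1/(-3 - 5) = 1/(-8) = -1/8)
(E(v(3, 5))*N)*(-40) = -1/8*28*(-40) = -7/2*(-40) = 140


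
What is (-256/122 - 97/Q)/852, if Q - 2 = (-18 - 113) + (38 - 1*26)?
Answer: -9059/6080724 ≈ -0.0014898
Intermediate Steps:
Q = -117 (Q = 2 + ((-18 - 113) + (38 - 1*26)) = 2 + (-131 + (38 - 26)) = 2 + (-131 + 12) = 2 - 119 = -117)
(-256/122 - 97/Q)/852 = (-256/122 - 97/(-117))/852 = (-256*1/122 - 97*(-1/117))*(1/852) = (-128/61 + 97/117)*(1/852) = -9059/7137*1/852 = -9059/6080724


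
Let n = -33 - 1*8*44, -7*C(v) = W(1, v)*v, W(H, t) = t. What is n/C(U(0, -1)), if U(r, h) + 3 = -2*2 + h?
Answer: 2695/64 ≈ 42.109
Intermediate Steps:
U(r, h) = -7 + h (U(r, h) = -3 + (-2*2 + h) = -3 + (-4 + h) = -7 + h)
C(v) = -v²/7 (C(v) = -v*v/7 = -v²/7)
n = -385 (n = -33 - 8*44 = -33 - 352 = -385)
n/C(U(0, -1)) = -385*(-7/(-7 - 1)²) = -385/((-⅐*(-8)²)) = -385/((-⅐*64)) = -385/(-64/7) = -385*(-7/64) = 2695/64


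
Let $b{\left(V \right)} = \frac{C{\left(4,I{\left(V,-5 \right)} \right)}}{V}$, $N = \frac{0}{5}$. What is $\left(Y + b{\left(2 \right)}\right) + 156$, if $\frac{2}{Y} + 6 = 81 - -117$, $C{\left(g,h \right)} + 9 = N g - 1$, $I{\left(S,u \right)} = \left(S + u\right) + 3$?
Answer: $\frac{14497}{96} \approx 151.01$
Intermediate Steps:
$I{\left(S,u \right)} = 3 + S + u$
$N = 0$ ($N = 0 \cdot \frac{1}{5} = 0$)
$C{\left(g,h \right)} = -10$ ($C{\left(g,h \right)} = -9 - \left(1 + 0 g\right) = -9 + \left(0 - 1\right) = -9 - 1 = -10$)
$Y = \frac{1}{96}$ ($Y = \frac{2}{-6 + \left(81 - -117\right)} = \frac{2}{-6 + \left(81 + 117\right)} = \frac{2}{-6 + 198} = \frac{2}{192} = 2 \cdot \frac{1}{192} = \frac{1}{96} \approx 0.010417$)
$b{\left(V \right)} = - \frac{10}{V}$
$\left(Y + b{\left(2 \right)}\right) + 156 = \left(\frac{1}{96} - \frac{10}{2}\right) + 156 = \left(\frac{1}{96} - 5\right) + 156 = - \frac{479}{96} + 156 = \frac{14497}{96}$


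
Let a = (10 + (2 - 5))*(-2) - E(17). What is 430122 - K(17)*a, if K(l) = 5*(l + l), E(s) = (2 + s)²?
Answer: 493872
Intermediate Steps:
a = -375 (a = (10 + (2 - 5))*(-2) - (2 + 17)² = (10 - 3)*(-2) - 1*19² = 7*(-2) - 1*361 = -14 - 361 = -375)
K(l) = 10*l (K(l) = 5*(2*l) = 10*l)
430122 - K(17)*a = 430122 - 10*17*(-375) = 430122 - 170*(-375) = 430122 - 1*(-63750) = 430122 + 63750 = 493872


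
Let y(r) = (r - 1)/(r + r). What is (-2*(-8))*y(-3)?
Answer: 32/3 ≈ 10.667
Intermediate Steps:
y(r) = (-1 + r)/(2*r) (y(r) = (-1 + r)/((2*r)) = (-1 + r)*(1/(2*r)) = (-1 + r)/(2*r))
(-2*(-8))*y(-3) = (-2*(-8))*((1/2)*(-1 - 3)/(-3)) = 16*((1/2)*(-1/3)*(-4)) = 16*(2/3) = 32/3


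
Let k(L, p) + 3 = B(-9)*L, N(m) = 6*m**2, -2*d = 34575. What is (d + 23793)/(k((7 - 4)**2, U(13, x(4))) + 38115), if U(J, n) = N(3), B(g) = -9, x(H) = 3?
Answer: 4337/25354 ≈ 0.17106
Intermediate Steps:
d = -34575/2 (d = -1/2*34575 = -34575/2 ≈ -17288.)
U(J, n) = 54 (U(J, n) = 6*3**2 = 6*9 = 54)
k(L, p) = -3 - 9*L
(d + 23793)/(k((7 - 4)**2, U(13, x(4))) + 38115) = (-34575/2 + 23793)/((-3 - 9*(7 - 4)**2) + 38115) = 13011/(2*((-3 - 9*3**2) + 38115)) = 13011/(2*((-3 - 9*9) + 38115)) = 13011/(2*((-3 - 81) + 38115)) = 13011/(2*(-84 + 38115)) = (13011/2)/38031 = (13011/2)*(1/38031) = 4337/25354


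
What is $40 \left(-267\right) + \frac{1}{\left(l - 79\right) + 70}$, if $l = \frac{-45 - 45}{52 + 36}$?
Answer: $- \frac{4709924}{441} \approx -10680.0$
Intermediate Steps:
$l = - \frac{45}{44}$ ($l = - \frac{90}{88} = \left(-90\right) \frac{1}{88} = - \frac{45}{44} \approx -1.0227$)
$40 \left(-267\right) + \frac{1}{\left(l - 79\right) + 70} = 40 \left(-267\right) + \frac{1}{\left(- \frac{45}{44} - 79\right) + 70} = -10680 + \frac{1}{\left(- \frac{45}{44} - 79\right) + 70} = -10680 + \frac{1}{- \frac{3521}{44} + 70} = -10680 + \frac{1}{- \frac{441}{44}} = -10680 - \frac{44}{441} = - \frac{4709924}{441}$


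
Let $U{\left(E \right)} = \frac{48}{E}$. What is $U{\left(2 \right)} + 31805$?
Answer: $31829$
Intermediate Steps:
$U{\left(2 \right)} + 31805 = \frac{48}{2} + 31805 = 48 \cdot \frac{1}{2} + 31805 = 24 + 31805 = 31829$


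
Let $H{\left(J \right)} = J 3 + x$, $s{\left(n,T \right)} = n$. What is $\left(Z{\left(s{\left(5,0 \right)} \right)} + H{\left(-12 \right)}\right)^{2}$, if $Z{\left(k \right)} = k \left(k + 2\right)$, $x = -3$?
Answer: $16$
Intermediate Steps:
$Z{\left(k \right)} = k \left(2 + k\right)$
$H{\left(J \right)} = -3 + 3 J$ ($H{\left(J \right)} = J 3 - 3 = 3 J - 3 = -3 + 3 J$)
$\left(Z{\left(s{\left(5,0 \right)} \right)} + H{\left(-12 \right)}\right)^{2} = \left(5 \left(2 + 5\right) + \left(-3 + 3 \left(-12\right)\right)\right)^{2} = \left(5 \cdot 7 - 39\right)^{2} = \left(35 - 39\right)^{2} = \left(-4\right)^{2} = 16$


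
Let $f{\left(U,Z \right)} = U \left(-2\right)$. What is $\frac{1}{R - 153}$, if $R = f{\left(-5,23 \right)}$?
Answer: $- \frac{1}{143} \approx -0.006993$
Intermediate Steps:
$f{\left(U,Z \right)} = - 2 U$
$R = 10$ ($R = \left(-2\right) \left(-5\right) = 10$)
$\frac{1}{R - 153} = \frac{1}{10 - 153} = \frac{1}{-143} = - \frac{1}{143}$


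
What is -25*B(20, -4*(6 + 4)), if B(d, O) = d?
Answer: -500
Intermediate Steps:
-25*B(20, -4*(6 + 4)) = -25*20 = -500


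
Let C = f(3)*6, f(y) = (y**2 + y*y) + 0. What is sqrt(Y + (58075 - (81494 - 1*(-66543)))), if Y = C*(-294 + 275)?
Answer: I*sqrt(92014) ≈ 303.34*I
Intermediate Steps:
f(y) = 2*y**2 (f(y) = (y**2 + y**2) + 0 = 2*y**2 + 0 = 2*y**2)
C = 108 (C = (2*3**2)*6 = (2*9)*6 = 18*6 = 108)
Y = -2052 (Y = 108*(-294 + 275) = 108*(-19) = -2052)
sqrt(Y + (58075 - (81494 - 1*(-66543)))) = sqrt(-2052 + (58075 - (81494 - 1*(-66543)))) = sqrt(-2052 + (58075 - (81494 + 66543))) = sqrt(-2052 + (58075 - 1*148037)) = sqrt(-2052 + (58075 - 148037)) = sqrt(-2052 - 89962) = sqrt(-92014) = I*sqrt(92014)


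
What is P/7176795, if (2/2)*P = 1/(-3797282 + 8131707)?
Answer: 1/31107279667875 ≈ 3.2147e-14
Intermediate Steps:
P = 1/4334425 (P = 1/(-3797282 + 8131707) = 1/4334425 ≈ 2.3071e-7)
P/7176795 = (1/4334425)/7176795 = (1/4334425)*(1/7176795) = 1/31107279667875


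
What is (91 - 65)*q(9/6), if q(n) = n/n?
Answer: 26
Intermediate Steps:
q(n) = 1
(91 - 65)*q(9/6) = (91 - 65)*1 = 26*1 = 26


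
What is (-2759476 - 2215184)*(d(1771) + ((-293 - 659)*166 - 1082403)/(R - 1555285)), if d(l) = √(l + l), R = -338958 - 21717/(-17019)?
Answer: -38896246116987/11940037 - 4974660*√3542 ≈ -2.9932e+8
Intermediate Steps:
R = -640967165/1891 (R = -338958 - 21717*(-1)/17019 = -338958 - 1*(-2413/1891) = -338958 + 2413/1891 = -640967165/1891 ≈ -3.3896e+5)
d(l) = √2*√l (d(l) = √(2*l) = √2*√l)
(-2759476 - 2215184)*(d(1771) + ((-293 - 659)*166 - 1082403)/(R - 1555285)) = (-2759476 - 2215184)*(√2*√1771 + ((-293 - 659)*166 - 1082403)/(-640967165/1891 - 1555285)) = -4974660*(√3542 + (-952*166 - 1082403)/(-3582011100/1891)) = -4974660*(√3542 + (-158032 - 1082403)*(-1891/3582011100)) = -4974660*(√3542 - 1240435*(-1891/3582011100)) = -4974660*(√3542 + 469132517/716402220) = -4974660*(469132517/716402220 + √3542) = -38896246116987/11940037 - 4974660*√3542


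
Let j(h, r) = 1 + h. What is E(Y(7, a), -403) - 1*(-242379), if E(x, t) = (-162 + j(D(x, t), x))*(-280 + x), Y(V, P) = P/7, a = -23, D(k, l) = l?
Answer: 2815065/7 ≈ 4.0215e+5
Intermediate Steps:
Y(V, P) = P/7 (Y(V, P) = P*(⅐) = P/7)
E(x, t) = (-280 + x)*(-161 + t) (E(x, t) = (-162 + (1 + t))*(-280 + x) = (-161 + t)*(-280 + x) = (-280 + x)*(-161 + t))
E(Y(7, a), -403) - 1*(-242379) = (45080 - 280*(-403) - 23*(-23) - 403*(-23)/7) - 1*(-242379) = (45080 + 112840 - 161*(-23/7) - 403*(-23/7)) + 242379 = (45080 + 112840 + 529 + 9269/7) + 242379 = 1118412/7 + 242379 = 2815065/7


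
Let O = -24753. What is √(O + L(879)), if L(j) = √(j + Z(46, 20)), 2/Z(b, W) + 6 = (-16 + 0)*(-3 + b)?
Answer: √(-2980483977 + 694*√26459791)/347 ≈ 157.24*I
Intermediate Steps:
Z(b, W) = 2/(42 - 16*b) (Z(b, W) = 2/(-6 + (-16 + 0)*(-3 + b)) = 2/(-6 - 16*(-3 + b)) = 2/(-6 + (48 - 16*b)) = 2/(42 - 16*b))
L(j) = √(-1/347 + j) (L(j) = √(j - 1/(-21 + 8*46)) = √(j - 1/(-21 + 368)) = √(j - 1/347) = √(-1/347 + j))
√(O + L(879)) = √(-24753 + √(-347 + 120409*879)/347) = √(-24753 + √(-347 + 105839511)/347) = √(-24753 + √105839164/347) = √(-24753 + (2*√26459791)/347) = √(-24753 + 2*√26459791/347)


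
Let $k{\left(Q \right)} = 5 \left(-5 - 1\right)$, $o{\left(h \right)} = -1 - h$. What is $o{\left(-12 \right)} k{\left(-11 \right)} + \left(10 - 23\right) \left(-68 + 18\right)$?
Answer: $320$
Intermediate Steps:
$k{\left(Q \right)} = -30$ ($k{\left(Q \right)} = 5 \left(-6\right) = -30$)
$o{\left(-12 \right)} k{\left(-11 \right)} + \left(10 - 23\right) \left(-68 + 18\right) = \left(-1 - -12\right) \left(-30\right) + \left(10 - 23\right) \left(-68 + 18\right) = \left(-1 + 12\right) \left(-30\right) - -650 = 11 \left(-30\right) + 650 = -330 + 650 = 320$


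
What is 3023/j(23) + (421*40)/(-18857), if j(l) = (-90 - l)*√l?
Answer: -16840/18857 - 3023*√23/2599 ≈ -6.4713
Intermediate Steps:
j(l) = √l*(-90 - l)
3023/j(23) + (421*40)/(-18857) = 3023/((√23*(-90 - 1*23))) + (421*40)/(-18857) = 3023/((√23*(-90 - 23))) + 16840*(-1/18857) = 3023/((√23*(-113))) - 16840/18857 = 3023/((-113*√23)) - 16840/18857 = 3023*(-√23/2599) - 16840/18857 = -3023*√23/2599 - 16840/18857 = -16840/18857 - 3023*√23/2599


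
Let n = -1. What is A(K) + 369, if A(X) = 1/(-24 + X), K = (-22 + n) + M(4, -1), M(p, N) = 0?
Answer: 17342/47 ≈ 368.98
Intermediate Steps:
K = -23 (K = (-22 - 1) + 0 = -23 + 0 = -23)
A(K) + 369 = 1/(-24 - 23) + 369 = 1/(-47) + 369 = -1/47 + 369 = 17342/47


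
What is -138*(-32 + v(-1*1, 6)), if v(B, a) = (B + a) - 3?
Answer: 4140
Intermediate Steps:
v(B, a) = -3 + B + a
-138*(-32 + v(-1*1, 6)) = -138*(-32 + (-3 - 1*1 + 6)) = -138*(-32 + (-3 - 1 + 6)) = -138*(-32 + 2) = -138*(-30) = 4140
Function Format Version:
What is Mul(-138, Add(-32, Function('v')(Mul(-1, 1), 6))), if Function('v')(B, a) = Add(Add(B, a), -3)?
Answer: 4140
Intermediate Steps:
Function('v')(B, a) = Add(-3, B, a)
Mul(-138, Add(-32, Function('v')(Mul(-1, 1), 6))) = Mul(-138, Add(-32, Add(-3, Mul(-1, 1), 6))) = Mul(-138, Add(-32, Add(-3, -1, 6))) = Mul(-138, Add(-32, 2)) = Mul(-138, -30) = 4140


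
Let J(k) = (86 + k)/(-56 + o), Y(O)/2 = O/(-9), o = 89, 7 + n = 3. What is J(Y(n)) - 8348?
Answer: -2478574/297 ≈ -8345.4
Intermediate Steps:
n = -4 (n = -7 + 3 = -4)
Y(O) = -2*O/9 (Y(O) = 2*(O/(-9)) = 2*(O*(-1/9)) = 2*(-O/9) = -2*O/9)
J(k) = 86/33 + k/33 (J(k) = (86 + k)/(-56 + 89) = (86 + k)/33 = (86 + k)*(1/33) = 86/33 + k/33)
J(Y(n)) - 8348 = (86/33 + (-2/9*(-4))/33) - 8348 = (86/33 + (1/33)*(8/9)) - 8348 = (86/33 + 8/297) - 8348 = 782/297 - 8348 = -2478574/297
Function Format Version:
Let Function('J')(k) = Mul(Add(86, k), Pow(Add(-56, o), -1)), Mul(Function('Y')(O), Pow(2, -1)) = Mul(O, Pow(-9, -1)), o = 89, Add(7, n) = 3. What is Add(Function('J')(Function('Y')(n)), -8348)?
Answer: Rational(-2478574, 297) ≈ -8345.4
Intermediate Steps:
n = -4 (n = Add(-7, 3) = -4)
Function('Y')(O) = Mul(Rational(-2, 9), O) (Function('Y')(O) = Mul(2, Mul(O, Pow(-9, -1))) = Mul(2, Mul(O, Rational(-1, 9))) = Mul(2, Mul(Rational(-1, 9), O)) = Mul(Rational(-2, 9), O))
Function('J')(k) = Add(Rational(86, 33), Mul(Rational(1, 33), k)) (Function('J')(k) = Mul(Add(86, k), Pow(Add(-56, 89), -1)) = Mul(Add(86, k), Pow(33, -1)) = Mul(Add(86, k), Rational(1, 33)) = Add(Rational(86, 33), Mul(Rational(1, 33), k)))
Add(Function('J')(Function('Y')(n)), -8348) = Add(Add(Rational(86, 33), Mul(Rational(1, 33), Mul(Rational(-2, 9), -4))), -8348) = Add(Add(Rational(86, 33), Mul(Rational(1, 33), Rational(8, 9))), -8348) = Add(Add(Rational(86, 33), Rational(8, 297)), -8348) = Add(Rational(782, 297), -8348) = Rational(-2478574, 297)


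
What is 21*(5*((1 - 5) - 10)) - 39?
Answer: -1509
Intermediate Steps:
21*(5*((1 - 5) - 10)) - 39 = 21*(5*(-4 - 10)) - 39 = 21*(5*(-14)) - 39 = 21*(-70) - 39 = -1470 - 39 = -1509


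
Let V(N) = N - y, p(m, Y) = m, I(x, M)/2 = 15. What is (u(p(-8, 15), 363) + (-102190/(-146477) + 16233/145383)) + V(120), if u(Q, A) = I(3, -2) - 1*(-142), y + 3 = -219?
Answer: 522047667385/1014060271 ≈ 514.81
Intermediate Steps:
y = -222 (y = -3 - 219 = -222)
I(x, M) = 30 (I(x, M) = 2*15 = 30)
V(N) = 222 + N (V(N) = N - 1*(-222) = N + 222 = 222 + N)
u(Q, A) = 172 (u(Q, A) = 30 - 1*(-142) = 30 + 142 = 172)
(u(p(-8, 15), 363) + (-102190/(-146477) + 16233/145383)) + V(120) = (172 + (-102190/(-146477) + 16233/145383)) + (222 + 120) = (172 + (-102190*(-1/146477) + 16233*(1/145383))) + 342 = (172 + (102190/146477 + 773/6923)) + 342 = (172 + 820688091/1014060271) + 342 = 175239054703/1014060271 + 342 = 522047667385/1014060271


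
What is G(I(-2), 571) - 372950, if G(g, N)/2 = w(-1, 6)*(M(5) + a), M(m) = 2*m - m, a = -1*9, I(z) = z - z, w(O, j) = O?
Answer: -372942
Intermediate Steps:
I(z) = 0
a = -9
M(m) = m
G(g, N) = 8 (G(g, N) = 2*(-(5 - 9)) = 2*(-1*(-4)) = 2*4 = 8)
G(I(-2), 571) - 372950 = 8 - 372950 = -372942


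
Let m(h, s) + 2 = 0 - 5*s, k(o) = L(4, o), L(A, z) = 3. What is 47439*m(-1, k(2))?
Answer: -806463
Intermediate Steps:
k(o) = 3
m(h, s) = -2 - 5*s (m(h, s) = -2 + (0 - 5*s) = -2 - 5*s)
47439*m(-1, k(2)) = 47439*(-2 - 5*3) = 47439*(-2 - 15) = 47439*(-17) = -806463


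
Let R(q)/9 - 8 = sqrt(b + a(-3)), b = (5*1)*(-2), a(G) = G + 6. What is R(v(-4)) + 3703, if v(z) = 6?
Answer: 3775 + 9*I*sqrt(7) ≈ 3775.0 + 23.812*I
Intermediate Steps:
a(G) = 6 + G
b = -10 (b = 5*(-2) = -10)
R(q) = 72 + 9*I*sqrt(7) (R(q) = 72 + 9*sqrt(-10 + (6 - 3)) = 72 + 9*sqrt(-10 + 3) = 72 + 9*sqrt(-7) = 72 + 9*(I*sqrt(7)) = 72 + 9*I*sqrt(7))
R(v(-4)) + 3703 = (72 + 9*I*sqrt(7)) + 3703 = 3775 + 9*I*sqrt(7)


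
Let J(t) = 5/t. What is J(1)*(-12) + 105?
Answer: 45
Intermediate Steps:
J(1)*(-12) + 105 = (5/1)*(-12) + 105 = (5*1)*(-12) + 105 = 5*(-12) + 105 = -60 + 105 = 45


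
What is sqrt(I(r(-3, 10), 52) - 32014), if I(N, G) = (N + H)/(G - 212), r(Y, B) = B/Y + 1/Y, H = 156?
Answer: I*sqrt(461015310)/120 ≈ 178.93*I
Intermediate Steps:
r(Y, B) = 1/Y + B/Y (r(Y, B) = B/Y + 1/Y = 1/Y + B/Y)
I(N, G) = (156 + N)/(-212 + G) (I(N, G) = (N + 156)/(G - 212) = (156 + N)/(-212 + G))
sqrt(I(r(-3, 10), 52) - 32014) = sqrt((156 + (1 + 10)/(-3))/(-212 + 52) - 32014) = sqrt((156 - 1/3*11)/(-160) - 32014) = sqrt(-(156 - 11/3)/160 - 32014) = sqrt(-1/160*457/3 - 32014) = sqrt(-457/480 - 32014) = sqrt(-15367177/480) = I*sqrt(461015310)/120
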